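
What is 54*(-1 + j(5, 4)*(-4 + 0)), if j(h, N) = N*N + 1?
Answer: -3726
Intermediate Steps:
j(h, N) = 1 + N² (j(h, N) = N² + 1 = 1 + N²)
54*(-1 + j(5, 4)*(-4 + 0)) = 54*(-1 + (1 + 4²)*(-4 + 0)) = 54*(-1 + (1 + 16)*(-4)) = 54*(-1 + 17*(-4)) = 54*(-1 - 68) = 54*(-69) = -3726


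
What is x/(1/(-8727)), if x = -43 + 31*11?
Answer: -2600646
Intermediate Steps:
x = 298 (x = -43 + 341 = 298)
x/(1/(-8727)) = 298/(1/(-8727)) = 298/(-1/8727) = 298*(-8727) = -2600646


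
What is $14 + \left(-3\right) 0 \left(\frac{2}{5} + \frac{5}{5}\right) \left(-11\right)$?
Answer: $14$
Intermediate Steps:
$14 + \left(-3\right) 0 \left(\frac{2}{5} + \frac{5}{5}\right) \left(-11\right) = 14 + 0 \left(2 \cdot \frac{1}{5} + 5 \cdot \frac{1}{5}\right) \left(-11\right) = 14 + 0 \left(\frac{2}{5} + 1\right) \left(-11\right) = 14 + 0 \cdot \frac{7}{5} \left(-11\right) = 14 + 0 \left(-11\right) = 14 + 0 = 14$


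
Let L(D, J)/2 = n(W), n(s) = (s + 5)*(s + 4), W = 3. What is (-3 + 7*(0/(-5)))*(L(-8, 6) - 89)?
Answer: -69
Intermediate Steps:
n(s) = (4 + s)*(5 + s) (n(s) = (5 + s)*(4 + s) = (4 + s)*(5 + s))
L(D, J) = 112 (L(D, J) = 2*(20 + 3² + 9*3) = 2*(20 + 9 + 27) = 2*56 = 112)
(-3 + 7*(0/(-5)))*(L(-8, 6) - 89) = (-3 + 7*(0/(-5)))*(112 - 89) = (-3 + 7*(0*(-⅕)))*23 = (-3 + 7*0)*23 = (-3 + 0)*23 = -3*23 = -69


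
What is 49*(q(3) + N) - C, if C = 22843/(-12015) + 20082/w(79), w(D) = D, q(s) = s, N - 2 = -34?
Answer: -1588272518/949185 ≈ -1673.3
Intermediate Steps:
N = -32 (N = 2 - 34 = -32)
C = 239480633/949185 (C = 22843/(-12015) + 20082/79 = 22843*(-1/12015) + 20082*(1/79) = -22843/12015 + 20082/79 = 239480633/949185 ≈ 252.30)
49*(q(3) + N) - C = 49*(3 - 32) - 1*239480633/949185 = 49*(-29) - 239480633/949185 = -1421 - 239480633/949185 = -1588272518/949185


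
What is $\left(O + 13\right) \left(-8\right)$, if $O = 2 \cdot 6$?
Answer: $-200$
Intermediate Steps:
$O = 12$
$\left(O + 13\right) \left(-8\right) = \left(12 + 13\right) \left(-8\right) = 25 \left(-8\right) = -200$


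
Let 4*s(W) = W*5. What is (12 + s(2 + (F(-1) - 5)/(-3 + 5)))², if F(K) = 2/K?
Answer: 6561/64 ≈ 102.52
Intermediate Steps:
s(W) = 5*W/4 (s(W) = (W*5)/4 = (5*W)/4 = 5*W/4)
(12 + s(2 + (F(-1) - 5)/(-3 + 5)))² = (12 + 5*(2 + (2/(-1) - 5)/(-3 + 5))/4)² = (12 + 5*(2 + (2*(-1) - 5)/2)/4)² = (12 + 5*(2 + (-2 - 5)*(½))/4)² = (12 + 5*(2 - 7*½)/4)² = (12 + 5*(2 - 7/2)/4)² = (12 + (5/4)*(-3/2))² = (12 - 15/8)² = (81/8)² = 6561/64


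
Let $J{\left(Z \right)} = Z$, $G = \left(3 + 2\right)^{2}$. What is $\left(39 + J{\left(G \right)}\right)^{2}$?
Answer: $4096$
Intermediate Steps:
$G = 25$ ($G = 5^{2} = 25$)
$\left(39 + J{\left(G \right)}\right)^{2} = \left(39 + 25\right)^{2} = 64^{2} = 4096$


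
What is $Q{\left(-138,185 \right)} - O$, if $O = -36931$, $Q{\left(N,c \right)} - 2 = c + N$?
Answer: $36980$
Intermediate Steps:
$Q{\left(N,c \right)} = 2 + N + c$ ($Q{\left(N,c \right)} = 2 + \left(c + N\right) = 2 + \left(N + c\right) = 2 + N + c$)
$Q{\left(-138,185 \right)} - O = \left(2 - 138 + 185\right) - -36931 = 49 + 36931 = 36980$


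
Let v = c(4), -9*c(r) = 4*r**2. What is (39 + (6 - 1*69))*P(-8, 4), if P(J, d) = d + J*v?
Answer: -4384/3 ≈ -1461.3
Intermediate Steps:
c(r) = -4*r**2/9
v = -64/9 (v = -4/9*4**2 = -4/9*16 = -64/9 ≈ -7.1111)
P(J, d) = d - 64*J/9 (P(J, d) = d + J*(-64/9) = d - 64*J/9)
(39 + (6 - 1*69))*P(-8, 4) = (39 + (6 - 1*69))*(4 - 64/9*(-8)) = (39 + (6 - 69))*(4 + 512/9) = (39 - 63)*(548/9) = -24*548/9 = -4384/3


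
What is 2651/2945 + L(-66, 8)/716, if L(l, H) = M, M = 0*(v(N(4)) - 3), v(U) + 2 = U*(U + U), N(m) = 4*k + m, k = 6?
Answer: 2651/2945 ≈ 0.90017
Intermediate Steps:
N(m) = 24 + m (N(m) = 4*6 + m = 24 + m)
v(U) = -2 + 2*U² (v(U) = -2 + U*(U + U) = -2 + U*(2*U) = -2 + 2*U²)
M = 0 (M = 0*((-2 + 2*(24 + 4)²) - 3) = 0*((-2 + 2*28²) - 3) = 0*((-2 + 2*784) - 3) = 0*((-2 + 1568) - 3) = 0*(1566 - 3) = 0*1563 = 0)
L(l, H) = 0
2651/2945 + L(-66, 8)/716 = 2651/2945 + 0/716 = 2651*(1/2945) + 0*(1/716) = 2651/2945 + 0 = 2651/2945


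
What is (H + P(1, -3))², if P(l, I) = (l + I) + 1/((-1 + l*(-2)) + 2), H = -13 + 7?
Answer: 81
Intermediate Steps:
H = -6
P(l, I) = I + l + 1/(1 - 2*l) (P(l, I) = (I + l) + 1/((-1 - 2*l) + 2) = (I + l) + 1/(1 - 2*l) = I + l + 1/(1 - 2*l))
(H + P(1, -3))² = (-6 + (-1 - 1*(-3) - 1*1 + 2*1² + 2*(-3)*1)/(-1 + 2*1))² = (-6 + (-1 + 3 - 1 + 2*1 - 6)/(-1 + 2))² = (-6 + (-1 + 3 - 1 + 2 - 6)/1)² = (-6 + 1*(-3))² = (-6 - 3)² = (-9)² = 81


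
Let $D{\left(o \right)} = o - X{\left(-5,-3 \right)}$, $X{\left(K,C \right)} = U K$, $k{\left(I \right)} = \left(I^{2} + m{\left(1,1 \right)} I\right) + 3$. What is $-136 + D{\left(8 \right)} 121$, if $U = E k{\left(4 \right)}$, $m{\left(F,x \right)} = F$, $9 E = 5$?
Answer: $\frac{77063}{9} \approx 8562.6$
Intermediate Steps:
$E = \frac{5}{9}$ ($E = \frac{1}{9} \cdot 5 = \frac{5}{9} \approx 0.55556$)
$k{\left(I \right)} = 3 + I + I^{2}$ ($k{\left(I \right)} = \left(I^{2} + 1 I\right) + 3 = \left(I^{2} + I\right) + 3 = \left(I + I^{2}\right) + 3 = 3 + I + I^{2}$)
$U = \frac{115}{9}$ ($U = \frac{5 \left(3 + 4 + 4^{2}\right)}{9} = \frac{5 \left(3 + 4 + 16\right)}{9} = \frac{5}{9} \cdot 23 = \frac{115}{9} \approx 12.778$)
$X{\left(K,C \right)} = \frac{115 K}{9}$
$D{\left(o \right)} = \frac{575}{9} + o$ ($D{\left(o \right)} = o - \frac{115}{9} \left(-5\right) = o - - \frac{575}{9} = o + \frac{575}{9} = \frac{575}{9} + o$)
$-136 + D{\left(8 \right)} 121 = -136 + \left(\frac{575}{9} + 8\right) 121 = -136 + \frac{647}{9} \cdot 121 = -136 + \frac{78287}{9} = \frac{77063}{9}$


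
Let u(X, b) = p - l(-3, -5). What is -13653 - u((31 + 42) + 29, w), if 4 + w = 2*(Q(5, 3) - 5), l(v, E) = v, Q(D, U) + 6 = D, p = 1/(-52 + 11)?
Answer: -559895/41 ≈ -13656.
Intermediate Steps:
p = -1/41 (p = 1/(-41) = -1/41 ≈ -0.024390)
Q(D, U) = -6 + D
w = -16 (w = -4 + 2*((-6 + 5) - 5) = -4 + 2*(-1 - 5) = -4 + 2*(-6) = -4 - 12 = -16)
u(X, b) = 122/41 (u(X, b) = -1/41 - 1*(-3) = -1/41 + 3 = 122/41)
-13653 - u((31 + 42) + 29, w) = -13653 - 1*122/41 = -13653 - 122/41 = -559895/41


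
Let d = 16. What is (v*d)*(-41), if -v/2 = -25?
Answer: -32800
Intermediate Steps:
v = 50 (v = -2*(-25) = 50)
(v*d)*(-41) = (50*16)*(-41) = 800*(-41) = -32800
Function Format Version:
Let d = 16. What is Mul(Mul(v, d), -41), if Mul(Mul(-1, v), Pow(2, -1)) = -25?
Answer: -32800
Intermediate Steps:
v = 50 (v = Mul(-2, -25) = 50)
Mul(Mul(v, d), -41) = Mul(Mul(50, 16), -41) = Mul(800, -41) = -32800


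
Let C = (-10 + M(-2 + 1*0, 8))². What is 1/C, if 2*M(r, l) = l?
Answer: 1/36 ≈ 0.027778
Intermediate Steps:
M(r, l) = l/2
C = 36 (C = (-10 + (½)*8)² = (-10 + 4)² = (-6)² = 36)
1/C = 1/36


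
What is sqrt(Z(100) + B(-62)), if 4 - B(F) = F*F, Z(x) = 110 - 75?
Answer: I*sqrt(3805) ≈ 61.685*I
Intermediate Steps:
Z(x) = 35
B(F) = 4 - F**2 (B(F) = 4 - F*F = 4 - F**2)
sqrt(Z(100) + B(-62)) = sqrt(35 + (4 - 1*(-62)**2)) = sqrt(35 + (4 - 1*3844)) = sqrt(35 + (4 - 3844)) = sqrt(35 - 3840) = sqrt(-3805) = I*sqrt(3805)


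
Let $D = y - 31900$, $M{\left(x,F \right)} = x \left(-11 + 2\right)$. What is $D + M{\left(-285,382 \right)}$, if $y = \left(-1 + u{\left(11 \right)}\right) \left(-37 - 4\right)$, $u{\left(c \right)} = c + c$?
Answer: $-30196$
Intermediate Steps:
$M{\left(x,F \right)} = - 9 x$ ($M{\left(x,F \right)} = x \left(-9\right) = - 9 x$)
$u{\left(c \right)} = 2 c$
$y = -861$ ($y = \left(-1 + 2 \cdot 11\right) \left(-37 - 4\right) = \left(-1 + 22\right) \left(-41\right) = 21 \left(-41\right) = -861$)
$D = -32761$ ($D = -861 - 31900 = -32761$)
$D + M{\left(-285,382 \right)} = -32761 - -2565 = -32761 + 2565 = -30196$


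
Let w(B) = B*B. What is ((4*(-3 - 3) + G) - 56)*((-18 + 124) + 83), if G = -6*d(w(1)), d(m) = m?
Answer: -16254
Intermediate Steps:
w(B) = B²
G = -6 (G = -6*1² = -6*1 = -6)
((4*(-3 - 3) + G) - 56)*((-18 + 124) + 83) = ((4*(-3 - 3) - 6) - 56)*((-18 + 124) + 83) = ((4*(-6) - 6) - 56)*(106 + 83) = ((-24 - 6) - 56)*189 = (-30 - 56)*189 = -86*189 = -16254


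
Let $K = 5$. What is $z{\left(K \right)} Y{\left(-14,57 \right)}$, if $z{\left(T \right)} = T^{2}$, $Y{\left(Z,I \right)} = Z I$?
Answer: $-19950$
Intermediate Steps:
$Y{\left(Z,I \right)} = I Z$
$z{\left(K \right)} Y{\left(-14,57 \right)} = 5^{2} \cdot 57 \left(-14\right) = 25 \left(-798\right) = -19950$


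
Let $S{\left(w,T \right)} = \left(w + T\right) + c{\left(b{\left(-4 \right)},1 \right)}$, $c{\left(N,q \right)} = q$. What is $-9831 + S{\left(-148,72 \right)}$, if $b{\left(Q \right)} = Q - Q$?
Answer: $-9906$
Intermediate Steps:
$b{\left(Q \right)} = 0$
$S{\left(w,T \right)} = 1 + T + w$ ($S{\left(w,T \right)} = \left(w + T\right) + 1 = \left(T + w\right) + 1 = 1 + T + w$)
$-9831 + S{\left(-148,72 \right)} = -9831 + \left(1 + 72 - 148\right) = -9831 - 75 = -9906$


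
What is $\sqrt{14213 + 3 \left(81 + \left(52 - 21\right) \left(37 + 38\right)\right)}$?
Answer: $\sqrt{21431} \approx 146.39$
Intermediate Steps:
$\sqrt{14213 + 3 \left(81 + \left(52 - 21\right) \left(37 + 38\right)\right)} = \sqrt{14213 + 3 \left(81 + \left(52 - 21\right) 75\right)} = \sqrt{14213 + 3 \left(81 + 31 \cdot 75\right)} = \sqrt{14213 + 3 \left(81 + 2325\right)} = \sqrt{14213 + 3 \cdot 2406} = \sqrt{14213 + 7218} = \sqrt{21431}$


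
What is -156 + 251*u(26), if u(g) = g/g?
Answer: 95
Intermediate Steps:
u(g) = 1
-156 + 251*u(26) = -156 + 251*1 = -156 + 251 = 95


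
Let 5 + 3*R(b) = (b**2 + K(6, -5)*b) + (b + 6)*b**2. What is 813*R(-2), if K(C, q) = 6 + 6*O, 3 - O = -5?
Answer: -25203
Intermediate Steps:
O = 8 (O = 3 - 1*(-5) = 3 + 5 = 8)
K(C, q) = 54 (K(C, q) = 6 + 6*8 = 6 + 48 = 54)
R(b) = -5/3 + 18*b + b**2/3 + b**2*(6 + b)/3 (R(b) = -5/3 + ((b**2 + 54*b) + (b + 6)*b**2)/3 = -5/3 + ((b**2 + 54*b) + (6 + b)*b**2)/3 = -5/3 + ((b**2 + 54*b) + b**2*(6 + b))/3 = -5/3 + (b**2 + 54*b + b**2*(6 + b))/3 = -5/3 + (18*b + b**2/3 + b**2*(6 + b)/3) = -5/3 + 18*b + b**2/3 + b**2*(6 + b)/3)
813*R(-2) = 813*(-5/3 + 18*(-2) + (1/3)*(-2)**3 + (7/3)*(-2)**2) = 813*(-5/3 - 36 + (1/3)*(-8) + (7/3)*4) = 813*(-5/3 - 36 - 8/3 + 28/3) = 813*(-31) = -25203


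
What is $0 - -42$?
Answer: $42$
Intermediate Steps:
$0 - -42 = 0 + 42 = 42$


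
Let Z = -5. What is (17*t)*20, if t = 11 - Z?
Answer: 5440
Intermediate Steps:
t = 16 (t = 11 - 1*(-5) = 11 + 5 = 16)
(17*t)*20 = (17*16)*20 = 272*20 = 5440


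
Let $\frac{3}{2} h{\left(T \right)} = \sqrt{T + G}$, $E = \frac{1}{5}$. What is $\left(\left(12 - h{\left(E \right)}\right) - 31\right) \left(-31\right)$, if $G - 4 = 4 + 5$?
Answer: $589 + \frac{62 \sqrt{330}}{15} \approx 664.09$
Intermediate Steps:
$E = \frac{1}{5} \approx 0.2$
$G = 13$ ($G = 4 + \left(4 + 5\right) = 4 + 9 = 13$)
$h{\left(T \right)} = \frac{2 \sqrt{13 + T}}{3}$ ($h{\left(T \right)} = \frac{2 \sqrt{T + 13}}{3} = \frac{2 \sqrt{13 + T}}{3}$)
$\left(\left(12 - h{\left(E \right)}\right) - 31\right) \left(-31\right) = \left(\left(12 - \frac{2 \sqrt{13 + \frac{1}{5}}}{3}\right) - 31\right) \left(-31\right) = \left(\left(12 - \frac{2 \sqrt{\frac{66}{5}}}{3}\right) - 31\right) \left(-31\right) = \left(\left(12 - \frac{2 \frac{\sqrt{330}}{5}}{3}\right) - 31\right) \left(-31\right) = \left(\left(12 - \frac{2 \sqrt{330}}{15}\right) - 31\right) \left(-31\right) = \left(-19 - \frac{2 \sqrt{330}}{15}\right) \left(-31\right) = 589 + \frac{62 \sqrt{330}}{15}$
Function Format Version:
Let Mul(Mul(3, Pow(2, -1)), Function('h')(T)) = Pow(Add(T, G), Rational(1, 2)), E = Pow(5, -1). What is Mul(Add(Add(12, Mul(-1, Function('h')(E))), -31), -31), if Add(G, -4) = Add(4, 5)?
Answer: Add(589, Mul(Rational(62, 15), Pow(330, Rational(1, 2)))) ≈ 664.09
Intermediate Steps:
E = Rational(1, 5) ≈ 0.20000
G = 13 (G = Add(4, Add(4, 5)) = Add(4, 9) = 13)
Function('h')(T) = Mul(Rational(2, 3), Pow(Add(13, T), Rational(1, 2))) (Function('h')(T) = Mul(Rational(2, 3), Pow(Add(T, 13), Rational(1, 2))) = Mul(Rational(2, 3), Pow(Add(13, T), Rational(1, 2))))
Mul(Add(Add(12, Mul(-1, Function('h')(E))), -31), -31) = Mul(Add(Add(12, Mul(-1, Mul(Rational(2, 3), Pow(Add(13, Rational(1, 5)), Rational(1, 2))))), -31), -31) = Mul(Add(Add(12, Mul(-1, Mul(Rational(2, 3), Pow(Rational(66, 5), Rational(1, 2))))), -31), -31) = Mul(Add(Add(12, Mul(-1, Mul(Rational(2, 3), Mul(Rational(1, 5), Pow(330, Rational(1, 2)))))), -31), -31) = Mul(Add(Add(12, Mul(-1, Mul(Rational(2, 15), Pow(330, Rational(1, 2))))), -31), -31) = Mul(Add(Add(12, Mul(Rational(-2, 15), Pow(330, Rational(1, 2)))), -31), -31) = Mul(Add(-19, Mul(Rational(-2, 15), Pow(330, Rational(1, 2)))), -31) = Add(589, Mul(Rational(62, 15), Pow(330, Rational(1, 2))))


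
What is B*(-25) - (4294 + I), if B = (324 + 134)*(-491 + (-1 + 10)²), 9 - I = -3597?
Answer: 4686600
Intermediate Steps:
I = 3606 (I = 9 - 1*(-3597) = 9 + 3597 = 3606)
B = -187780 (B = 458*(-491 + 9²) = 458*(-491 + 81) = 458*(-410) = -187780)
B*(-25) - (4294 + I) = -187780*(-25) - (4294 + 3606) = 4694500 - 1*7900 = 4694500 - 7900 = 4686600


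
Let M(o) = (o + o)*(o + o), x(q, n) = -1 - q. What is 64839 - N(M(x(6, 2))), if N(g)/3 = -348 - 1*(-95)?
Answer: 65598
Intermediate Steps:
M(o) = 4*o**2 (M(o) = (2*o)*(2*o) = 4*o**2)
N(g) = -759 (N(g) = 3*(-348 - 1*(-95)) = 3*(-348 + 95) = 3*(-253) = -759)
64839 - N(M(x(6, 2))) = 64839 - 1*(-759) = 64839 + 759 = 65598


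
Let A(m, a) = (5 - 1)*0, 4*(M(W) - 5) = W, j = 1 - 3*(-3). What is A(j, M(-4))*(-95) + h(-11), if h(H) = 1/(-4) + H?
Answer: -45/4 ≈ -11.250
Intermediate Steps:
h(H) = -1/4 + H (h(H) = 1*(-1/4) + H = -1/4 + H)
j = 10 (j = 1 + 9 = 10)
M(W) = 5 + W/4
A(m, a) = 0 (A(m, a) = 4*0 = 0)
A(j, M(-4))*(-95) + h(-11) = 0*(-95) + (-1/4 - 11) = 0 - 45/4 = -45/4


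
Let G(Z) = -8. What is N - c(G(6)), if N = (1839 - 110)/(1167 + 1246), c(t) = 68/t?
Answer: 2341/254 ≈ 9.2165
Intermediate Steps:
N = 91/127 (N = 1729/2413 = 1729*(1/2413) = 91/127 ≈ 0.71654)
N - c(G(6)) = 91/127 - 68/(-8) = 91/127 - 68*(-1)/8 = 91/127 - 1*(-17/2) = 91/127 + 17/2 = 2341/254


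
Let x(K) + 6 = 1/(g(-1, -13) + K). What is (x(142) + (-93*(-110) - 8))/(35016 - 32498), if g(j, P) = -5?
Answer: 1399593/344966 ≈ 4.0572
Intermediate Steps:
x(K) = -6 + 1/(-5 + K)
(x(142) + (-93*(-110) - 8))/(35016 - 32498) = ((31 - 6*142)/(-5 + 142) + (-93*(-110) - 8))/(35016 - 32498) = ((31 - 852)/137 + (10230 - 8))/2518 = ((1/137)*(-821) + 10222)*(1/2518) = (-821/137 + 10222)*(1/2518) = (1399593/137)*(1/2518) = 1399593/344966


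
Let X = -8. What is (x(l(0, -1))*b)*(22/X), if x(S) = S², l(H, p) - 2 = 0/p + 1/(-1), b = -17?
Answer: 187/4 ≈ 46.750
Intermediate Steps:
l(H, p) = 1 (l(H, p) = 2 + (0/p + 1/(-1)) = 2 + (0 + 1*(-1)) = 2 + (0 - 1) = 2 - 1 = 1)
(x(l(0, -1))*b)*(22/X) = (1²*(-17))*(22/(-8)) = (1*(-17))*(22*(-⅛)) = -17*(-11/4) = 187/4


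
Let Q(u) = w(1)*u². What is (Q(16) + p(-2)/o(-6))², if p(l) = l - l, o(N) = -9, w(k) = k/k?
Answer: 65536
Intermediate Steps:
w(k) = 1
p(l) = 0
Q(u) = u² (Q(u) = 1*u² = u²)
(Q(16) + p(-2)/o(-6))² = (16² + 0/(-9))² = (256 + 0*(-⅑))² = (256 + 0)² = 256² = 65536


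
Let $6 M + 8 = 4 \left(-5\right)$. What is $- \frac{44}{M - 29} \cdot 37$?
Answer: $\frac{4884}{101} \approx 48.356$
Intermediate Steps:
$M = - \frac{14}{3}$ ($M = - \frac{4}{3} + \frac{4 \left(-5\right)}{6} = - \frac{4}{3} + \frac{1}{6} \left(-20\right) = - \frac{4}{3} - \frac{10}{3} = - \frac{14}{3} \approx -4.6667$)
$- \frac{44}{M - 29} \cdot 37 = - \frac{44}{- \frac{14}{3} - 29} \cdot 37 = - \frac{44}{- \frac{101}{3}} \cdot 37 = \left(-44\right) \left(- \frac{3}{101}\right) 37 = \frac{132}{101} \cdot 37 = \frac{4884}{101}$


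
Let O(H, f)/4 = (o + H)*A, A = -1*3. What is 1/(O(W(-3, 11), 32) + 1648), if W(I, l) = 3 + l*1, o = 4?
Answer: 1/1432 ≈ 0.00069832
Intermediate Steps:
A = -3
W(I, l) = 3 + l
O(H, f) = -48 - 12*H (O(H, f) = 4*((4 + H)*(-3)) = 4*(-12 - 3*H) = -48 - 12*H)
1/(O(W(-3, 11), 32) + 1648) = 1/((-48 - 12*(3 + 11)) + 1648) = 1/((-48 - 12*14) + 1648) = 1/((-48 - 168) + 1648) = 1/(-216 + 1648) = 1/1432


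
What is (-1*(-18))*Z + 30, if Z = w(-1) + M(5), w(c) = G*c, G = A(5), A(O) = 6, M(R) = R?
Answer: 12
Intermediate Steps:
G = 6
w(c) = 6*c
Z = -1 (Z = 6*(-1) + 5 = -6 + 5 = -1)
(-1*(-18))*Z + 30 = -1*(-18)*(-1) + 30 = 18*(-1) + 30 = -18 + 30 = 12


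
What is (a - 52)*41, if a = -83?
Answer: -5535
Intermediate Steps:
(a - 52)*41 = (-83 - 52)*41 = -135*41 = -5535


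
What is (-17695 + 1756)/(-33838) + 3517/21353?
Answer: 65621959/103220402 ≈ 0.63575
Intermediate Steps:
(-17695 + 1756)/(-33838) + 3517/21353 = -15939*(-1/33838) + 3517*(1/21353) = 2277/4834 + 3517/21353 = 65621959/103220402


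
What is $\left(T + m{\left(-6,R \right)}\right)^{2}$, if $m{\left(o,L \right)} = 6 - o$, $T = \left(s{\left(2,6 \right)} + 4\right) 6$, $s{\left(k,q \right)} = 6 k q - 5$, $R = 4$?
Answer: $191844$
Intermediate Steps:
$s{\left(k,q \right)} = -5 + 6 k q$ ($s{\left(k,q \right)} = 6 k q - 5 = -5 + 6 k q$)
$T = 426$ ($T = \left(\left(-5 + 6 \cdot 2 \cdot 6\right) + 4\right) 6 = \left(\left(-5 + 72\right) + 4\right) 6 = \left(67 + 4\right) 6 = 71 \cdot 6 = 426$)
$\left(T + m{\left(-6,R \right)}\right)^{2} = \left(426 + \left(6 - -6\right)\right)^{2} = \left(426 + \left(6 + 6\right)\right)^{2} = \left(426 + 12\right)^{2} = 438^{2} = 191844$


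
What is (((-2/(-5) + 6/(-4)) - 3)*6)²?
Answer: 15129/25 ≈ 605.16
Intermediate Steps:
(((-2/(-5) + 6/(-4)) - 3)*6)² = (((-2*(-⅕) + 6*(-¼)) - 3)*6)² = (((⅖ - 3/2) - 3)*6)² = ((-11/10 - 3)*6)² = (-41/10*6)² = (-123/5)² = 15129/25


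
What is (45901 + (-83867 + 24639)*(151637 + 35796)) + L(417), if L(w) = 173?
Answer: -11101235650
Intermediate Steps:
(45901 + (-83867 + 24639)*(151637 + 35796)) + L(417) = (45901 + (-83867 + 24639)*(151637 + 35796)) + 173 = (45901 - 59228*187433) + 173 = (45901 - 11101281724) + 173 = -11101235823 + 173 = -11101235650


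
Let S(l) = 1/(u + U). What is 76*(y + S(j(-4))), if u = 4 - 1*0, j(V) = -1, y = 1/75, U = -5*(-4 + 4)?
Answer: 1501/75 ≈ 20.013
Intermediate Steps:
U = 0 (U = -5*0 = 0)
y = 1/75 ≈ 0.013333
u = 4 (u = 4 + 0 = 4)
S(l) = ¼ (S(l) = 1/(4 + 0) = 1/4 = ¼)
76*(y + S(j(-4))) = 76*(1/75 + ¼) = 76*(79/300) = 1501/75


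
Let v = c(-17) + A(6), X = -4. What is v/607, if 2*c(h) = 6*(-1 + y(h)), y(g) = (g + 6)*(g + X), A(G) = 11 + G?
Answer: 707/607 ≈ 1.1647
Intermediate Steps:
y(g) = (-4 + g)*(6 + g) (y(g) = (g + 6)*(g - 4) = (6 + g)*(-4 + g) = (-4 + g)*(6 + g))
c(h) = -75 + 3*h² + 6*h (c(h) = (6*(-1 + (-24 + h² + 2*h)))/2 = (6*(-25 + h² + 2*h))/2 = (-150 + 6*h² + 12*h)/2 = -75 + 3*h² + 6*h)
v = 707 (v = (-75 + 3*(-17)² + 6*(-17)) + (11 + 6) = (-75 + 3*289 - 102) + 17 = (-75 + 867 - 102) + 17 = 690 + 17 = 707)
v/607 = 707/607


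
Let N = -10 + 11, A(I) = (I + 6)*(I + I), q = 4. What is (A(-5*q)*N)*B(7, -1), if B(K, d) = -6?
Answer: -3360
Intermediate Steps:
A(I) = 2*I*(6 + I) (A(I) = (6 + I)*(2*I) = 2*I*(6 + I))
N = 1
(A(-5*q)*N)*B(7, -1) = ((2*(-5*4)*(6 - 5*4))*1)*(-6) = ((2*(-20)*(6 - 20))*1)*(-6) = ((2*(-20)*(-14))*1)*(-6) = (560*1)*(-6) = 560*(-6) = -3360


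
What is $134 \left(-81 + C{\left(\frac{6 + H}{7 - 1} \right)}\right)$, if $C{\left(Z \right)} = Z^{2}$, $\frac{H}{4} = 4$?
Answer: $- \frac{81472}{9} \approx -9052.4$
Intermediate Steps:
$H = 16$ ($H = 4 \cdot 4 = 16$)
$134 \left(-81 + C{\left(\frac{6 + H}{7 - 1} \right)}\right) = 134 \left(-81 + \left(\frac{6 + 16}{7 - 1}\right)^{2}\right) = 134 \left(-81 + \left(\frac{22}{6}\right)^{2}\right) = 134 \left(-81 + \left(22 \cdot \frac{1}{6}\right)^{2}\right) = 134 \left(-81 + \left(\frac{11}{3}\right)^{2}\right) = 134 \left(-81 + \frac{121}{9}\right) = 134 \left(- \frac{608}{9}\right) = - \frac{81472}{9}$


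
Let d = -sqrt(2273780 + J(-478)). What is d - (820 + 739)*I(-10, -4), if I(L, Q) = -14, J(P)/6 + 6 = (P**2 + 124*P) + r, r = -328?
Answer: 21826 - 1282*sqrt(2) ≈ 20013.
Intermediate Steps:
J(P) = -2004 + 6*P**2 + 744*P (J(P) = -36 + 6*((P**2 + 124*P) - 328) = -36 + 6*(-328 + P**2 + 124*P) = -36 + (-1968 + 6*P**2 + 744*P) = -2004 + 6*P**2 + 744*P)
d = -1282*sqrt(2) (d = -sqrt(2273780 + (-2004 + 6*(-478)**2 + 744*(-478))) = -sqrt(2273780 + (-2004 + 6*228484 - 355632)) = -sqrt(2273780 + (-2004 + 1370904 - 355632)) = -sqrt(2273780 + 1013268) = -sqrt(3287048) = -1282*sqrt(2) ≈ -1813.0)
d - (820 + 739)*I(-10, -4) = -1282*sqrt(2) - (820 + 739)*(-14) = -1282*sqrt(2) - 1559*(-14) = -1282*sqrt(2) - 1*(-21826) = -1282*sqrt(2) + 21826 = 21826 - 1282*sqrt(2)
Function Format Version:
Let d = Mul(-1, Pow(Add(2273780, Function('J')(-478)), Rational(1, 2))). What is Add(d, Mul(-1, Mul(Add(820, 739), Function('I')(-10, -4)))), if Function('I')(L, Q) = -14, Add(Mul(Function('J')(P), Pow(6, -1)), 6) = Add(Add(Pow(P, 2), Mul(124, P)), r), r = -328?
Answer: Add(21826, Mul(-1282, Pow(2, Rational(1, 2)))) ≈ 20013.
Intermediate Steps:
Function('J')(P) = Add(-2004, Mul(6, Pow(P, 2)), Mul(744, P)) (Function('J')(P) = Add(-36, Mul(6, Add(Add(Pow(P, 2), Mul(124, P)), -328))) = Add(-36, Mul(6, Add(-328, Pow(P, 2), Mul(124, P)))) = Add(-36, Add(-1968, Mul(6, Pow(P, 2)), Mul(744, P))) = Add(-2004, Mul(6, Pow(P, 2)), Mul(744, P)))
d = Mul(-1282, Pow(2, Rational(1, 2))) (d = Mul(-1, Pow(Add(2273780, Add(-2004, Mul(6, Pow(-478, 2)), Mul(744, -478))), Rational(1, 2))) = Mul(-1, Pow(Add(2273780, Add(-2004, Mul(6, 228484), -355632)), Rational(1, 2))) = Mul(-1, Pow(Add(2273780, Add(-2004, 1370904, -355632)), Rational(1, 2))) = Mul(-1, Pow(Add(2273780, 1013268), Rational(1, 2))) = Mul(-1, Pow(3287048, Rational(1, 2))) = Mul(-1, Mul(1282, Pow(2, Rational(1, 2)))) = Mul(-1282, Pow(2, Rational(1, 2))) ≈ -1813.0)
Add(d, Mul(-1, Mul(Add(820, 739), Function('I')(-10, -4)))) = Add(Mul(-1282, Pow(2, Rational(1, 2))), Mul(-1, Mul(Add(820, 739), -14))) = Add(Mul(-1282, Pow(2, Rational(1, 2))), Mul(-1, Mul(1559, -14))) = Add(Mul(-1282, Pow(2, Rational(1, 2))), Mul(-1, -21826)) = Add(Mul(-1282, Pow(2, Rational(1, 2))), 21826) = Add(21826, Mul(-1282, Pow(2, Rational(1, 2))))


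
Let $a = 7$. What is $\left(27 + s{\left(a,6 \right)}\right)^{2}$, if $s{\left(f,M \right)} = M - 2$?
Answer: $961$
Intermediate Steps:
$s{\left(f,M \right)} = -2 + M$
$\left(27 + s{\left(a,6 \right)}\right)^{2} = \left(27 + \left(-2 + 6\right)\right)^{2} = \left(27 + 4\right)^{2} = 31^{2} = 961$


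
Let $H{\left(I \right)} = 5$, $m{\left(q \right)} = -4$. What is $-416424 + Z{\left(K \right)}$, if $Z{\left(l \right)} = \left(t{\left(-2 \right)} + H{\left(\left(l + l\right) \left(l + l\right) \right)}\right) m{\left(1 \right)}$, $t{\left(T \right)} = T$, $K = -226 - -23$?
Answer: $-416436$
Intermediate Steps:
$K = -203$ ($K = -226 + 23 = -203$)
$Z{\left(l \right)} = -12$ ($Z{\left(l \right)} = \left(-2 + 5\right) \left(-4\right) = 3 \left(-4\right) = -12$)
$-416424 + Z{\left(K \right)} = -416424 - 12 = -416436$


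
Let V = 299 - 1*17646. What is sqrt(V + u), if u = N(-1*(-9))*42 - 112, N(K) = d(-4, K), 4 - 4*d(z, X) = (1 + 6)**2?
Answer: I*sqrt(71726)/2 ≈ 133.91*I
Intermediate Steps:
d(z, X) = -45/4 (d(z, X) = 1 - (1 + 6)**2/4 = 1 - 1/4*7**2 = 1 - 1/4*49 = 1 - 49/4 = -45/4)
N(K) = -45/4
V = -17347 (V = 299 - 17646 = -17347)
u = -1169/2 (u = -45/4*42 - 112 = -945/2 - 112 = -1169/2 ≈ -584.50)
sqrt(V + u) = sqrt(-17347 - 1169/2) = sqrt(-35863/2) = I*sqrt(71726)/2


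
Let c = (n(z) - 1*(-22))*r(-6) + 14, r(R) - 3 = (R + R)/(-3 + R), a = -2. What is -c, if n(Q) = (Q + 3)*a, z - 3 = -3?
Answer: -250/3 ≈ -83.333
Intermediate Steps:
z = 0 (z = 3 - 3 = 0)
n(Q) = -6 - 2*Q (n(Q) = (Q + 3)*(-2) = (3 + Q)*(-2) = -6 - 2*Q)
r(R) = 3 + 2*R/(-3 + R) (r(R) = 3 + (R + R)/(-3 + R) = 3 + (2*R)/(-3 + R) = 3 + 2*R/(-3 + R))
c = 250/3 (c = ((-6 - 2*0) - 1*(-22))*((-9 + 5*(-6))/(-3 - 6)) + 14 = ((-6 + 0) + 22)*((-9 - 30)/(-9)) + 14 = (-6 + 22)*(-⅑*(-39)) + 14 = 16*(13/3) + 14 = 208/3 + 14 = 250/3 ≈ 83.333)
-c = -1*250/3 = -250/3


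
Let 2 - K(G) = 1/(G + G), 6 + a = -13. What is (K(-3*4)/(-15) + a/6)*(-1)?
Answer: 1189/360 ≈ 3.3028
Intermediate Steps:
a = -19 (a = -6 - 13 = -19)
K(G) = 2 - 1/(2*G) (K(G) = 2 - 1/(G + G) = 2 - 1/(2*G))
(K(-3*4)/(-15) + a/6)*(-1) = ((2 - 1/(2*((-3*4))))/(-15) - 19/6)*(-1) = ((2 - ½/(-12))*(-1/15) - 19*⅙)*(-1) = ((2 - ½*(-1/12))*(-1/15) - 19/6)*(-1) = ((2 + 1/24)*(-1/15) - 19/6)*(-1) = ((49/24)*(-1/15) - 19/6)*(-1) = (-49/360 - 19/6)*(-1) = -1189/360*(-1) = 1189/360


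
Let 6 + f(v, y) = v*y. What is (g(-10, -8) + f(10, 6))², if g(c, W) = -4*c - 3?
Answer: 8281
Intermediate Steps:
g(c, W) = -3 - 4*c
f(v, y) = -6 + v*y
(g(-10, -8) + f(10, 6))² = ((-3 - 4*(-10)) + (-6 + 10*6))² = ((-3 + 40) + (-6 + 60))² = (37 + 54)² = 91² = 8281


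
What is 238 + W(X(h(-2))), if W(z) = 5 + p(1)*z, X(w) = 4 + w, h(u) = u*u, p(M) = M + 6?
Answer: 299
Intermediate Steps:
p(M) = 6 + M
h(u) = u**2
W(z) = 5 + 7*z (W(z) = 5 + (6 + 1)*z = 5 + 7*z)
238 + W(X(h(-2))) = 238 + (5 + 7*(4 + (-2)**2)) = 238 + (5 + 7*(4 + 4)) = 238 + (5 + 7*8) = 238 + (5 + 56) = 238 + 61 = 299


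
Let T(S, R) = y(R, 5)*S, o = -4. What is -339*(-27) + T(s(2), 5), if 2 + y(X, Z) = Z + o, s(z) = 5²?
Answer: 9128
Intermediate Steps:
s(z) = 25
y(X, Z) = -6 + Z (y(X, Z) = -2 + (Z - 4) = -2 + (-4 + Z) = -6 + Z)
T(S, R) = -S (T(S, R) = (-6 + 5)*S = -S)
-339*(-27) + T(s(2), 5) = -339*(-27) - 1*25 = 9153 - 25 = 9128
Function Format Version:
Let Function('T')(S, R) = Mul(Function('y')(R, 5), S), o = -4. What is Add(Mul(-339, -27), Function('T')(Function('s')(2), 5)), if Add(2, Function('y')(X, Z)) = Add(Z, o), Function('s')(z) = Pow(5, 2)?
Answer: 9128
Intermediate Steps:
Function('s')(z) = 25
Function('y')(X, Z) = Add(-6, Z) (Function('y')(X, Z) = Add(-2, Add(Z, -4)) = Add(-2, Add(-4, Z)) = Add(-6, Z))
Function('T')(S, R) = Mul(-1, S) (Function('T')(S, R) = Mul(Add(-6, 5), S) = Mul(-1, S))
Add(Mul(-339, -27), Function('T')(Function('s')(2), 5)) = Add(Mul(-339, -27), Mul(-1, 25)) = Add(9153, -25) = 9128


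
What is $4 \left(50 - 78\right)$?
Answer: $-112$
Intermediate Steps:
$4 \left(50 - 78\right) = 4 \left(-28\right) = -112$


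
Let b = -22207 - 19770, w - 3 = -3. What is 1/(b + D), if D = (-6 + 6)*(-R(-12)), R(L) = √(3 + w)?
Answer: -1/41977 ≈ -2.3823e-5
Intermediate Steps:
w = 0 (w = 3 - 3 = 0)
b = -41977
R(L) = √3 (R(L) = √(3 + 0) = √3)
D = 0 (D = (-6 + 6)*(-√3) = 0*(-√3) = 0)
1/(b + D) = 1/(-41977 + 0) = 1/(-41977) = -1/41977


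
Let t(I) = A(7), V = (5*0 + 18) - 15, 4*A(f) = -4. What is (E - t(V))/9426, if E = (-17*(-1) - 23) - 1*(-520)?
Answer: 515/9426 ≈ 0.054636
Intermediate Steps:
A(f) = -1 (A(f) = (1/4)*(-4) = -1)
V = 3 (V = (0 + 18) - 15 = 18 - 15 = 3)
E = 514 (E = (17 - 23) + 520 = -6 + 520 = 514)
t(I) = -1
(E - t(V))/9426 = (514 - 1*(-1))/9426 = (514 + 1)*(1/9426) = 515*(1/9426) = 515/9426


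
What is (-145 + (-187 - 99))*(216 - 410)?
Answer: 83614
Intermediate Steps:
(-145 + (-187 - 99))*(216 - 410) = (-145 - 286)*(-194) = -431*(-194) = 83614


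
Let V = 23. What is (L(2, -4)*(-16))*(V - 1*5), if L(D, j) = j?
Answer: 1152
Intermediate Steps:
(L(2, -4)*(-16))*(V - 1*5) = (-4*(-16))*(23 - 1*5) = 64*(23 - 5) = 64*18 = 1152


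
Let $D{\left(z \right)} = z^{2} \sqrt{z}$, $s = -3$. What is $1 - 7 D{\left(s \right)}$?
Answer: $1 - 63 i \sqrt{3} \approx 1.0 - 109.12 i$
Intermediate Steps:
$D{\left(z \right)} = z^{\frac{5}{2}}$
$1 - 7 D{\left(s \right)} = 1 - 7 \left(-3\right)^{\frac{5}{2}} = 1 - 7 \cdot 9 i \sqrt{3} = 1 - 63 i \sqrt{3}$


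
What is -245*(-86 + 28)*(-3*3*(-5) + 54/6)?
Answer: 767340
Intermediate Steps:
-245*(-86 + 28)*(-3*3*(-5) + 54/6) = -(-14210)*(-9*(-5) + 54*(⅙)) = -(-14210)*(45 + 9) = -(-14210)*54 = -245*(-3132) = 767340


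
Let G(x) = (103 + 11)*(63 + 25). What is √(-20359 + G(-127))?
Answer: I*√10327 ≈ 101.62*I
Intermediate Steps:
G(x) = 10032 (G(x) = 114*88 = 10032)
√(-20359 + G(-127)) = √(-20359 + 10032) = √(-10327) = I*√10327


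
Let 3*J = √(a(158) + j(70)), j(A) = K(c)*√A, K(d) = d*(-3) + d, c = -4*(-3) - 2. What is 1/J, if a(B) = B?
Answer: 3*√2/(2*√(79 - 10*√70)) ≈ -0.98205*I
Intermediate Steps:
c = 10 (c = 12 - 2 = 10)
K(d) = -2*d (K(d) = -3*d + d = -2*d)
j(A) = -20*√A (j(A) = (-2*10)*√A = -20*√A)
J = √(158 - 20*√70)/3 ≈ 1.0183*I
1/J = 1/(√(158 - 20*√70)/3) = 3/√(158 - 20*√70)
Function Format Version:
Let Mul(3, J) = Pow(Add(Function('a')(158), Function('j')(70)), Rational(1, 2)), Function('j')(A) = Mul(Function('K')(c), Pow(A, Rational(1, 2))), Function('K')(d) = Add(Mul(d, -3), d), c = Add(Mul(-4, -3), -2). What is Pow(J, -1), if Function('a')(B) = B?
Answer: Mul(Rational(3, 2), Pow(2, Rational(1, 2)), Pow(Add(79, Mul(-10, Pow(70, Rational(1, 2)))), Rational(-1, 2))) ≈ Mul(-0.98205, I)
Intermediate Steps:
c = 10 (c = Add(12, -2) = 10)
Function('K')(d) = Mul(-2, d) (Function('K')(d) = Add(Mul(-3, d), d) = Mul(-2, d))
Function('j')(A) = Mul(-20, Pow(A, Rational(1, 2))) (Function('j')(A) = Mul(Mul(-2, 10), Pow(A, Rational(1, 2))) = Mul(-20, Pow(A, Rational(1, 2))))
J = Mul(Rational(1, 3), Pow(Add(158, Mul(-20, Pow(70, Rational(1, 2)))), Rational(1, 2))) ≈ Mul(1.0183, I)
Pow(J, -1) = Pow(Mul(Rational(1, 3), Pow(Add(158, Mul(-20, Pow(70, Rational(1, 2)))), Rational(1, 2))), -1) = Mul(3, Pow(Add(158, Mul(-20, Pow(70, Rational(1, 2)))), Rational(-1, 2)))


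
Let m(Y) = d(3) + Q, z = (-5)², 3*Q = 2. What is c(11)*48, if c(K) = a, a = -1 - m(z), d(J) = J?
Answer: -224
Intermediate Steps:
Q = ⅔ (Q = (⅓)*2 = ⅔ ≈ 0.66667)
z = 25
m(Y) = 11/3 (m(Y) = 3 + ⅔ = 11/3)
a = -14/3 (a = -1 - 1*11/3 = -1 - 11/3 = -14/3 ≈ -4.6667)
c(K) = -14/3
c(11)*48 = -14/3*48 = -224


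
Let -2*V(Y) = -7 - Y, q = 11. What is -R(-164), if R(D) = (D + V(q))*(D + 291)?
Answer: 19685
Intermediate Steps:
V(Y) = 7/2 + Y/2 (V(Y) = -(-7 - Y)/2 = 7/2 + Y/2)
R(D) = (9 + D)*(291 + D) (R(D) = (D + (7/2 + (1/2)*11))*(D + 291) = (D + (7/2 + 11/2))*(291 + D) = (D + 9)*(291 + D) = (9 + D)*(291 + D))
-R(-164) = -(2619 + (-164)**2 + 300*(-164)) = -(2619 + 26896 - 49200) = -1*(-19685) = 19685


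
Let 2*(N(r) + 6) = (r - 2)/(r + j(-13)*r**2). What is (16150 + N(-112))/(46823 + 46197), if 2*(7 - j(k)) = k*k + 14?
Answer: 5704643859/32869547200 ≈ 0.17355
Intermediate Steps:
j(k) = -k**2/2 (j(k) = 7 - (k*k + 14)/2 = 7 - (k**2 + 14)/2 = 7 - (14 + k**2)/2 = 7 + (-7 - k**2/2) = -k**2/2)
N(r) = -6 + (-2 + r)/(2*(r - 169*r**2/2)) (N(r) = -6 + ((r - 2)/(r + (-1/2*(-13)**2)*r**2))/2 = -6 + ((-2 + r)/(r + (-1/2*169)*r**2))/2 = -6 + ((-2 + r)/(r - 169*r**2/2))/2 = -6 + (-2 + r)/(2*(r - 169*r**2/2)))
(16150 + N(-112))/(46823 + 46197) = (16150 + (-2 - 11*(-112) + 1014*(-112)**2)/((-112)*(2 - 169*(-112))))/(46823 + 46197) = (16150 - (-2 + 1232 + 1014*12544)/(112*(2 + 18928)))/93020 = (16150 - 1/112*(-2 + 1232 + 12719616)/18930)*(1/93020) = (16150 - 1/112*1/18930*12720846)*(1/93020) = (16150 - 2120141/353360)*(1/93020) = (5704643859/353360)*(1/93020) = 5704643859/32869547200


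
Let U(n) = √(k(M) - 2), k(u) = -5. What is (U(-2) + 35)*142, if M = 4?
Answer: 4970 + 142*I*√7 ≈ 4970.0 + 375.7*I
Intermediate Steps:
U(n) = I*√7 (U(n) = √(-5 - 2) = √(-7) = I*√7)
(U(-2) + 35)*142 = (I*√7 + 35)*142 = (35 + I*√7)*142 = 4970 + 142*I*√7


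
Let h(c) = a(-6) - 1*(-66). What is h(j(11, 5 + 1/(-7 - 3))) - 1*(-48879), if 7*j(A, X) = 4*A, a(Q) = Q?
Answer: 48939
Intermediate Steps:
j(A, X) = 4*A/7 (j(A, X) = (4*A)/7 = 4*A/7)
h(c) = 60 (h(c) = -6 - 1*(-66) = -6 + 66 = 60)
h(j(11, 5 + 1/(-7 - 3))) - 1*(-48879) = 60 - 1*(-48879) = 60 + 48879 = 48939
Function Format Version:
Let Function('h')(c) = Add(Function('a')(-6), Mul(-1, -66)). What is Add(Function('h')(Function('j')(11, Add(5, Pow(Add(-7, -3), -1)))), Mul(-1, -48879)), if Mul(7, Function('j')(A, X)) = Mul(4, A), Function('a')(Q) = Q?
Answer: 48939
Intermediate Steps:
Function('j')(A, X) = Mul(Rational(4, 7), A) (Function('j')(A, X) = Mul(Rational(1, 7), Mul(4, A)) = Mul(Rational(4, 7), A))
Function('h')(c) = 60 (Function('h')(c) = Add(-6, Mul(-1, -66)) = Add(-6, 66) = 60)
Add(Function('h')(Function('j')(11, Add(5, Pow(Add(-7, -3), -1)))), Mul(-1, -48879)) = Add(60, Mul(-1, -48879)) = Add(60, 48879) = 48939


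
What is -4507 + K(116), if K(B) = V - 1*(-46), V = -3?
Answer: -4464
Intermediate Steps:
K(B) = 43 (K(B) = -3 - 1*(-46) = -3 + 46 = 43)
-4507 + K(116) = -4507 + 43 = -4464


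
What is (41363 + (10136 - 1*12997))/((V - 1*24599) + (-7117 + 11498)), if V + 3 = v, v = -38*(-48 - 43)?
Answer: -38502/16763 ≈ -2.2968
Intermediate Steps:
v = 3458 (v = -38*(-91) = 3458)
V = 3455 (V = -3 + 3458 = 3455)
(41363 + (10136 - 1*12997))/((V - 1*24599) + (-7117 + 11498)) = (41363 + (10136 - 1*12997))/((3455 - 1*24599) + (-7117 + 11498)) = (41363 + (10136 - 12997))/((3455 - 24599) + 4381) = (41363 - 2861)/(-21144 + 4381) = 38502/(-16763) = 38502*(-1/16763) = -38502/16763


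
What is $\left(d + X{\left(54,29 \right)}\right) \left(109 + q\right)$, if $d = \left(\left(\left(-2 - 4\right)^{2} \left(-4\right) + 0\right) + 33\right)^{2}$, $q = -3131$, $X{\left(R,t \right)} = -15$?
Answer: $-37188732$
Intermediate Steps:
$d = 12321$ ($d = \left(\left(\left(-6\right)^{2} \left(-4\right) + 0\right) + 33\right)^{2} = \left(\left(36 \left(-4\right) + 0\right) + 33\right)^{2} = \left(\left(-144 + 0\right) + 33\right)^{2} = \left(-144 + 33\right)^{2} = \left(-111\right)^{2} = 12321$)
$\left(d + X{\left(54,29 \right)}\right) \left(109 + q\right) = \left(12321 - 15\right) \left(109 - 3131\right) = 12306 \left(-3022\right) = -37188732$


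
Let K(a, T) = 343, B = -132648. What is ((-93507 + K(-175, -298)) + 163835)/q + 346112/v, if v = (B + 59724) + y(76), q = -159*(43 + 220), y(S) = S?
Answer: -408783469/63464267 ≈ -6.4412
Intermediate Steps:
q = -41817 (q = -159*263 = -41817)
v = -72848 (v = (-132648 + 59724) + 76 = -72924 + 76 = -72848)
((-93507 + K(-175, -298)) + 163835)/q + 346112/v = ((-93507 + 343) + 163835)/(-41817) + 346112/(-72848) = (-93164 + 163835)*(-1/41817) + 346112*(-1/72848) = 70671*(-1/41817) - 21632/4553 = -23557/13939 - 21632/4553 = -408783469/63464267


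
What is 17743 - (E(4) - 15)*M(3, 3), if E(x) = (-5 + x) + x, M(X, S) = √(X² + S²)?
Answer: 17743 + 36*√2 ≈ 17794.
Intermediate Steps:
M(X, S) = √(S² + X²)
E(x) = -5 + 2*x
17743 - (E(4) - 15)*M(3, 3) = 17743 - ((-5 + 2*4) - 15)*√(3² + 3²) = 17743 - ((-5 + 8) - 15)*√(9 + 9) = 17743 - (3 - 15)*√18 = 17743 - (-12)*3*√2 = 17743 - (-36)*√2 = 17743 + 36*√2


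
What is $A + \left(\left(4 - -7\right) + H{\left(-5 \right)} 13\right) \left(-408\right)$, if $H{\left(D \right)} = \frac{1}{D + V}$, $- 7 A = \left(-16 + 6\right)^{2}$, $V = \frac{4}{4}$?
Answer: $- \frac{22234}{7} \approx -3176.3$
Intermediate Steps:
$V = 1$ ($V = 4 \cdot \frac{1}{4} = 1$)
$A = - \frac{100}{7}$ ($A = - \frac{\left(-16 + 6\right)^{2}}{7} = - \frac{\left(-10\right)^{2}}{7} = \left(- \frac{1}{7}\right) 100 = - \frac{100}{7} \approx -14.286$)
$H{\left(D \right)} = \frac{1}{1 + D}$ ($H{\left(D \right)} = \frac{1}{D + 1} = \frac{1}{1 + D}$)
$A + \left(\left(4 - -7\right) + H{\left(-5 \right)} 13\right) \left(-408\right) = - \frac{100}{7} + \left(\left(4 - -7\right) + \frac{1}{1 - 5} \cdot 13\right) \left(-408\right) = - \frac{100}{7} + \left(\left(4 + 7\right) + \frac{1}{-4} \cdot 13\right) \left(-408\right) = - \frac{100}{7} + \left(11 - \frac{13}{4}\right) \left(-408\right) = - \frac{100}{7} + \frac{31}{4} \left(-408\right) = - \frac{100}{7} - 3162 = - \frac{22234}{7}$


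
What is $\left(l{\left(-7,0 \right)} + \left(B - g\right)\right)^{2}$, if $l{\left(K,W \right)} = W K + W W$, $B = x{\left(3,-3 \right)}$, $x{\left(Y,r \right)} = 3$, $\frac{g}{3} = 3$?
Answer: $36$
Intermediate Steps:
$g = 9$ ($g = 3 \cdot 3 = 9$)
$B = 3$
$l{\left(K,W \right)} = W^{2} + K W$ ($l{\left(K,W \right)} = K W + W^{2} = W^{2} + K W$)
$\left(l{\left(-7,0 \right)} + \left(B - g\right)\right)^{2} = \left(0 \left(-7 + 0\right) + \left(3 - 9\right)\right)^{2} = \left(0 \left(-7\right) + \left(3 - 9\right)\right)^{2} = \left(0 - 6\right)^{2} = \left(-6\right)^{2} = 36$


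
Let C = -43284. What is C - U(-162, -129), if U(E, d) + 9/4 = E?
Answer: -172479/4 ≈ -43120.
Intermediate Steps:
U(E, d) = -9/4 + E
C - U(-162, -129) = -43284 - (-9/4 - 162) = -43284 - 1*(-657/4) = -43284 + 657/4 = -172479/4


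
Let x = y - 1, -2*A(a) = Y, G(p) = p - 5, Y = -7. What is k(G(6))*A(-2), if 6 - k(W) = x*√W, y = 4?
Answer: 21/2 ≈ 10.500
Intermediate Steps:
G(p) = -5 + p
A(a) = 7/2 (A(a) = -½*(-7) = 7/2)
x = 3 (x = 4 - 1 = 3)
k(W) = 6 - 3*√W
k(G(6))*A(-2) = (6 - 3*√(-5 + 6))*(7/2) = (6 - 3*√1)*(7/2) = (6 - 3*1)*(7/2) = (6 - 3)*(7/2) = 3*(7/2) = 21/2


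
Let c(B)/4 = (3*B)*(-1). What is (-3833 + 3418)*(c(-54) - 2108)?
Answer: 605900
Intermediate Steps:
c(B) = -12*B (c(B) = 4*((3*B)*(-1)) = 4*(-3*B) = -12*B)
(-3833 + 3418)*(c(-54) - 2108) = (-3833 + 3418)*(-12*(-54) - 2108) = -415*(648 - 2108) = -415*(-1460) = 605900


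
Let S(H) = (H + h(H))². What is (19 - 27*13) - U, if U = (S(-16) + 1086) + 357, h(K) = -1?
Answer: -2064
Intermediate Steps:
S(H) = (-1 + H)² (S(H) = (H - 1)² = (-1 + H)²)
U = 1732 (U = ((-1 - 16)² + 1086) + 357 = ((-17)² + 1086) + 357 = (289 + 1086) + 357 = 1375 + 357 = 1732)
(19 - 27*13) - U = (19 - 27*13) - 1*1732 = (19 - 351) - 1732 = -332 - 1732 = -2064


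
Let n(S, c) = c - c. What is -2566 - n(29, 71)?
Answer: -2566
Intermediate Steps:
n(S, c) = 0
-2566 - n(29, 71) = -2566 - 1*0 = -2566 + 0 = -2566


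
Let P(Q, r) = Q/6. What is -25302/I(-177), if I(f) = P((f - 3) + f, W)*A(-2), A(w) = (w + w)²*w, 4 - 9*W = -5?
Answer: -12651/952 ≈ -13.289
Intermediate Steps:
W = 1 (W = 4/9 - ⅑*(-5) = 4/9 + 5/9 = 1)
P(Q, r) = Q/6 (P(Q, r) = Q*(⅙) = Q/6)
A(w) = 4*w³ (A(w) = (2*w)²*w = (4*w²)*w = 4*w³)
I(f) = 16 - 32*f/3 (I(f) = (((f - 3) + f)/6)*(4*(-2)³) = (((-3 + f) + f)/6)*(4*(-8)) = ((-3 + 2*f)/6)*(-32) = (-½ + f/3)*(-32) = 16 - 32*f/3)
-25302/I(-177) = -25302/(16 - 32/3*(-177)) = -25302/(16 + 1888) = -25302/1904 = -25302*1/1904 = -12651/952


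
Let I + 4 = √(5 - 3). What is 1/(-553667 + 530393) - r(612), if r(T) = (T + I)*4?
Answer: -56602369/23274 - 4*√2 ≈ -2437.7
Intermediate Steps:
I = -4 + √2 (I = -4 + √(5 - 3) = -4 + √2 ≈ -2.5858)
r(T) = -16 + 4*T + 4*√2 (r(T) = (T + (-4 + √2))*4 = (-4 + T + √2)*4 = -16 + 4*T + 4*√2)
1/(-553667 + 530393) - r(612) = 1/(-553667 + 530393) - (-16 + 4*612 + 4*√2) = 1/(-23274) - (-16 + 2448 + 4*√2) = -1/23274 - (2432 + 4*√2) = -1/23274 + (-2432 - 4*√2) = -56602369/23274 - 4*√2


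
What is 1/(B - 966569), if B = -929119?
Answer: -1/1895688 ≈ -5.2751e-7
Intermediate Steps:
1/(B - 966569) = 1/(-929119 - 966569) = 1/(-1895688) = -1/1895688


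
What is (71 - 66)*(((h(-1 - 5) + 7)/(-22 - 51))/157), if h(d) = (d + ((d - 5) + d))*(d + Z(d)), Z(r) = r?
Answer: -1415/11461 ≈ -0.12346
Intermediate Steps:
h(d) = 2*d*(-5 + 3*d) (h(d) = (d + ((d - 5) + d))*(d + d) = (d + ((-5 + d) + d))*(2*d) = (d + (-5 + 2*d))*(2*d) = (-5 + 3*d)*(2*d) = 2*d*(-5 + 3*d))
(71 - 66)*(((h(-1 - 5) + 7)/(-22 - 51))/157) = (71 - 66)*(((2*(-1 - 5)*(-5 + 3*(-1 - 5)) + 7)/(-22 - 51))/157) = 5*(((2*(-6)*(-5 + 3*(-6)) + 7)/(-73))*(1/157)) = 5*(((2*(-6)*(-5 - 18) + 7)*(-1/73))*(1/157)) = 5*(((2*(-6)*(-23) + 7)*(-1/73))*(1/157)) = 5*(((276 + 7)*(-1/73))*(1/157)) = 5*((283*(-1/73))*(1/157)) = 5*(-283/73*1/157) = 5*(-283/11461) = -1415/11461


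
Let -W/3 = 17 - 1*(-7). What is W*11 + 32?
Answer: -760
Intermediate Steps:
W = -72 (W = -3*(17 - 1*(-7)) = -3*(17 + 7) = -3*24 = -72)
W*11 + 32 = -72*11 + 32 = -792 + 32 = -760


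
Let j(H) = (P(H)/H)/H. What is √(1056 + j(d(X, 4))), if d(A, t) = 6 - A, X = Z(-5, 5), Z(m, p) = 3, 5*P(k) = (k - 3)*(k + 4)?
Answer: 4*√66 ≈ 32.496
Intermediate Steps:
P(k) = (-3 + k)*(4 + k)/5 (P(k) = ((k - 3)*(k + 4))/5 = ((-3 + k)*(4 + k))/5 = (-3 + k)*(4 + k)/5)
X = 3
j(H) = (-12/5 + H/5 + H²/5)/H² (j(H) = ((-12/5 + H/5 + H²/5)/H)/H = (-12/5 + H/5 + H²/5)/H²)
√(1056 + j(d(X, 4))) = √(1056 + (-12 + (6 - 1*3) + (6 - 1*3)²)/(5*(6 - 1*3)²)) = √(1056 + (-12 + (6 - 3) + (6 - 3)²)/(5*(6 - 3)²)) = √(1056 + (⅕)*(-12 + 3 + 3²)/3²) = √(1056 + (⅕)*(⅑)*(-12 + 3 + 9)) = √(1056 + (⅕)*(⅑)*0) = √(1056 + 0) = √1056 = 4*√66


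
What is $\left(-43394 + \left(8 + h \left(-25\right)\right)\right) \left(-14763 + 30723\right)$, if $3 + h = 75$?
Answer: $-721168560$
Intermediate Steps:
$h = 72$ ($h = -3 + 75 = 72$)
$\left(-43394 + \left(8 + h \left(-25\right)\right)\right) \left(-14763 + 30723\right) = \left(-43394 + \left(8 + 72 \left(-25\right)\right)\right) \left(-14763 + 30723\right) = \left(-43394 + \left(8 - 1800\right)\right) 15960 = \left(-43394 - 1792\right) 15960 = \left(-45186\right) 15960 = -721168560$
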